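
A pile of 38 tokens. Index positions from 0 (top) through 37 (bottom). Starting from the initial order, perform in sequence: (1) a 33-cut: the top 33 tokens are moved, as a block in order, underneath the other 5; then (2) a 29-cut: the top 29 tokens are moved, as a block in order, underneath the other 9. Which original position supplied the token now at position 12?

Undo the operations in reverse order, starting from position 12:
  undo op 2 (cut 29): 12 ← 3
  undo op 1 (cut 33): 3 ← 36
So the token at position 12 came from original position 36.

36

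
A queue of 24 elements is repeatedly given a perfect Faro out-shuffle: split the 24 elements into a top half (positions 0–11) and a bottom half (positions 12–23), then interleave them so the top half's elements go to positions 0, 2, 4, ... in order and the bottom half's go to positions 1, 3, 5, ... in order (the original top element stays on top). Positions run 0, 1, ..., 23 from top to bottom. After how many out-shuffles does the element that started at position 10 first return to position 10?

Follow position 10 under repeated out-shuffles:
10 → 20 → 17 → 11 → 22 → 21 → 19 → 15 → 7 → 14 → 5 → 10
It first returns after 11 out-shuffles.

11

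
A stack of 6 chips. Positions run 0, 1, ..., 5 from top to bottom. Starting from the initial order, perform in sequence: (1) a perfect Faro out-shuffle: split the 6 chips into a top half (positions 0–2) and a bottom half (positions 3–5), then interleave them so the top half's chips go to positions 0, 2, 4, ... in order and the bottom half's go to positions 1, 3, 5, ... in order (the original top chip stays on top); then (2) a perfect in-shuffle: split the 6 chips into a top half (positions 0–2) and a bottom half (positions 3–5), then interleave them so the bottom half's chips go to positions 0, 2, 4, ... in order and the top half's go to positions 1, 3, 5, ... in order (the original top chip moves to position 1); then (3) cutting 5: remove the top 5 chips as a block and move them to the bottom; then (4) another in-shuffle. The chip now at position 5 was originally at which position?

Undo the operations in reverse order, starting from position 5:
  undo op 4 (in-shuffle, from top half): 5 ← 2
  undo op 3 (cut 5): 2 ← 1
  undo op 2 (in-shuffle, from top half): 1 ← 0
  undo op 1 (out-shuffle, from top half): 0 ← 0
So the chip at position 5 came from original position 0.

0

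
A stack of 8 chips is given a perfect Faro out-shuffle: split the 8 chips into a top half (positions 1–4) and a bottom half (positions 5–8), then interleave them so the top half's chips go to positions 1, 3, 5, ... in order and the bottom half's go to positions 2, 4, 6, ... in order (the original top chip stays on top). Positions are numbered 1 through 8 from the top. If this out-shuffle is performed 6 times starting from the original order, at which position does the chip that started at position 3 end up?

3

Track the chip's position through each out-shuffle:
3 → 5 → 2 → 3 → 5 → 2 → 3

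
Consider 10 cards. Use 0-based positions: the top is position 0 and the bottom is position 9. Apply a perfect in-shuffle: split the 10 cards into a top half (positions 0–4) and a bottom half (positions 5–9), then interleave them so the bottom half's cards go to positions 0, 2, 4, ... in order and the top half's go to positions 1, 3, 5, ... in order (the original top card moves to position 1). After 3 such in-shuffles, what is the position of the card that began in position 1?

4

Track the card's position through each in-shuffle:
1 → 3 → 7 → 4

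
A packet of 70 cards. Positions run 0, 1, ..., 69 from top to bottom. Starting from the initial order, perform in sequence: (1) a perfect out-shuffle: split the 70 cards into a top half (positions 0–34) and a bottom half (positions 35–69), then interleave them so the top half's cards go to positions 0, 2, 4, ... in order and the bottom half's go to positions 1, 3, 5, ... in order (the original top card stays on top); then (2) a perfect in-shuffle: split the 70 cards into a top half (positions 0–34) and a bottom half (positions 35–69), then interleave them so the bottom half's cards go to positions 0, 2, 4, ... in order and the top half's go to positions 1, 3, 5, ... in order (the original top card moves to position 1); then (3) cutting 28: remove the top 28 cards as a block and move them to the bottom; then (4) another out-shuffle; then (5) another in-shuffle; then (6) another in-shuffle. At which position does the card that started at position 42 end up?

Track the card from position 42 forward through each operation:
  after op 1 (out-shuffle): 42 → 15
  after op 2 (in-shuffle): 15 → 31
  after op 3 (cut 28): 31 → 3
  after op 4 (out-shuffle): 3 → 6
  after op 5 (in-shuffle): 6 → 13
  after op 6 (in-shuffle): 13 → 27

27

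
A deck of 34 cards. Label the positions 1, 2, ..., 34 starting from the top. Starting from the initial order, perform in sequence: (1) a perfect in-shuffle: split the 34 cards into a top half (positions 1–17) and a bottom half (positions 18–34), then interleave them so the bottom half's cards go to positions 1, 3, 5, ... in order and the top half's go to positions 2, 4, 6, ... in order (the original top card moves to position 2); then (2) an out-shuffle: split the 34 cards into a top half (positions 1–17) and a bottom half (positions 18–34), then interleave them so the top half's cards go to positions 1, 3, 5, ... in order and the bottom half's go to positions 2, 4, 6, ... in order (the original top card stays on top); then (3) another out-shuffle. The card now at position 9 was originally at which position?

19

Undo the operations in reverse order, starting from position 9:
  undo op 3 (out-shuffle, from top half): 9 ← 5
  undo op 2 (out-shuffle, from top half): 5 ← 3
  undo op 1 (in-shuffle, from bottom half): 3 ← 19
So the card at position 9 came from original position 19.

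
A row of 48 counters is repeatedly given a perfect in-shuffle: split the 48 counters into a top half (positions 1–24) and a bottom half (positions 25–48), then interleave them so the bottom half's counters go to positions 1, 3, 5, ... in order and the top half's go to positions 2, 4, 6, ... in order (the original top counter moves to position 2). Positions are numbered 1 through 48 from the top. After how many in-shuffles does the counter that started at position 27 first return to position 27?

Follow position 27 under repeated in-shuffles:
27 → 5 → 10 → 20 → 40 → 31 → 13 → 26 → ... → 27 (length 21)
It first returns after 21 in-shuffles.

21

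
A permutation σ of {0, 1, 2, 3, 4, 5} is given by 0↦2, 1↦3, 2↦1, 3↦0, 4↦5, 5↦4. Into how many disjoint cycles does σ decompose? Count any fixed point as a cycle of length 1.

2

Cycle decomposition: (0 2 1 3) (4 5).
2 cycles.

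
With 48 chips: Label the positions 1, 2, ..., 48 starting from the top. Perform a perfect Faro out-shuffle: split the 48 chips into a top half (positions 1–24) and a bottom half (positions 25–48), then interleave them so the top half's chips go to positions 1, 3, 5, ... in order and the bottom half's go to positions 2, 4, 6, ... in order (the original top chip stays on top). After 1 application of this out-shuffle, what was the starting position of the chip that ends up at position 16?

32

Work backwards from position 16, undoing one out-shuffle at a time:
16 ← 32
So the chip now at position 16 started at position 32.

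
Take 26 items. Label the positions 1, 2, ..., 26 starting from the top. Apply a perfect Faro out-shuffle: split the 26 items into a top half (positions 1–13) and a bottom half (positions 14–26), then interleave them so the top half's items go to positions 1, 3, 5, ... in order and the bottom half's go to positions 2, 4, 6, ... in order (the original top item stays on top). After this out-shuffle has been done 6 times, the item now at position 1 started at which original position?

1

Work backwards from position 1, undoing one out-shuffle at a time:
1 ← 1 ← 1 ← 1 ← 1 ← 1 ← 1
So the item now at position 1 started at position 1.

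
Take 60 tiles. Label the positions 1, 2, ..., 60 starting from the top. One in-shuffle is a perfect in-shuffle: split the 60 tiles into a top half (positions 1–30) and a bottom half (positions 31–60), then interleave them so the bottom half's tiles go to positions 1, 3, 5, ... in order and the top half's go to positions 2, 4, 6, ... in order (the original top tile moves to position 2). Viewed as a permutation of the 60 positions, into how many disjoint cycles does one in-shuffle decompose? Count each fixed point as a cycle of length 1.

Trace each unvisited position around until it returns:
(1 2 4 8 16 32 ... len 60)
1 cycle in total.

1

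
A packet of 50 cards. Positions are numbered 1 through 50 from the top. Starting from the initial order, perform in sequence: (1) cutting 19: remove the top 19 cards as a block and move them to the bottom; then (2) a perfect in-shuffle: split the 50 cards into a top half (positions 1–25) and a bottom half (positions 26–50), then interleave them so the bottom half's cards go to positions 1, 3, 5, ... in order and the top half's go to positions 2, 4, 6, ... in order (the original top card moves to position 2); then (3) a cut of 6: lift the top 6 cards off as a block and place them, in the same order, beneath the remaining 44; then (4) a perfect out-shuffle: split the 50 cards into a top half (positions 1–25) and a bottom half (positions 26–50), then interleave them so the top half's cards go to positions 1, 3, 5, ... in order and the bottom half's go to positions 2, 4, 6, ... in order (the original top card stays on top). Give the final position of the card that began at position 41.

26

Track the card from position 41 forward through each operation:
  after op 1 (cut 19): 41 → 22
  after op 2 (in-shuffle): 22 → 44
  after op 3 (cut 6): 44 → 38
  after op 4 (out-shuffle): 38 → 26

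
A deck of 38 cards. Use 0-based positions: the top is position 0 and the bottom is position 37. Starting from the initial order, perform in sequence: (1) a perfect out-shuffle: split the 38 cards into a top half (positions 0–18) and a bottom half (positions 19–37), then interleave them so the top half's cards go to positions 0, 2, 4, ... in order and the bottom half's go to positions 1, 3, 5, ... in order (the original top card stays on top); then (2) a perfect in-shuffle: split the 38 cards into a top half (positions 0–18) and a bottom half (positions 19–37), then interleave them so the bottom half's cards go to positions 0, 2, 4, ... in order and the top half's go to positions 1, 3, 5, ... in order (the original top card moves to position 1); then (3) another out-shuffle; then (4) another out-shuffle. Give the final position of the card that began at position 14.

Track the card from position 14 forward through each operation:
  after op 1 (out-shuffle): 14 → 28
  after op 2 (in-shuffle): 28 → 18
  after op 3 (out-shuffle): 18 → 36
  after op 4 (out-shuffle): 36 → 35

35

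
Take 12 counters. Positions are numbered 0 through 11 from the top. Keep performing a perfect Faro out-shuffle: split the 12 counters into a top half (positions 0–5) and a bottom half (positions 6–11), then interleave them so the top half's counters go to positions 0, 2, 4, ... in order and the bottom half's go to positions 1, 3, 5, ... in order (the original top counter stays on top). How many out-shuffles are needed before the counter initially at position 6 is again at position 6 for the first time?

Follow position 6 under repeated out-shuffles:
6 → 1 → 2 → 4 → 8 → 5 → 10 → 9 → 7 → 3 → 6
It first returns after 10 out-shuffles.

10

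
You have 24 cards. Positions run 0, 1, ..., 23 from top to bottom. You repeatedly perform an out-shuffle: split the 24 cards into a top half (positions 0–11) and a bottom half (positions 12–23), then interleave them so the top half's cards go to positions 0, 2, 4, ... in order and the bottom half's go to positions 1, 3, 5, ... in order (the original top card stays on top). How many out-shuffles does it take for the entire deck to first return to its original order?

The out-shuffle permutes the 24 positions with cycle lengths [1, 1, 11, 11].
Every card is home exactly when every cycle has completed a whole number of laps, i.e. after lcm(1, 11) = 11 out-shuffles.

11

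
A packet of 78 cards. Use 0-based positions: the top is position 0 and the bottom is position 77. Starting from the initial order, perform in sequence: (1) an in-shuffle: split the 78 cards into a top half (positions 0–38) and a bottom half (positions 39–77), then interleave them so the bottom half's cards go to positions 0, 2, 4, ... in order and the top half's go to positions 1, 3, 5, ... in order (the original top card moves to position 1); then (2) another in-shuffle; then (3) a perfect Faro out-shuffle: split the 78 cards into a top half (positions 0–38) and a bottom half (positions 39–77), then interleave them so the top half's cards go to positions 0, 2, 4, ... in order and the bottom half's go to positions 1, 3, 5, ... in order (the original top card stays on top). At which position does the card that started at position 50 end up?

13

Track the card from position 50 forward through each operation:
  after op 1 (in-shuffle): 50 → 22
  after op 2 (in-shuffle): 22 → 45
  after op 3 (out-shuffle): 45 → 13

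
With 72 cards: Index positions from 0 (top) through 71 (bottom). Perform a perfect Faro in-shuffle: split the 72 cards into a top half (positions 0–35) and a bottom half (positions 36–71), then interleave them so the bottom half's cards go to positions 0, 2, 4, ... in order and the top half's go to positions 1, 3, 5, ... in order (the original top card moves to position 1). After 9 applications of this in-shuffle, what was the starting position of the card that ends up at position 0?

0

Work backwards from position 0, undoing one in-shuffle at a time:
0 ← 36 ← 54 ← 63 ← 31 ← 15 ← 7 ← 3 ← 1 ← 0
So the card now at position 0 started at position 0.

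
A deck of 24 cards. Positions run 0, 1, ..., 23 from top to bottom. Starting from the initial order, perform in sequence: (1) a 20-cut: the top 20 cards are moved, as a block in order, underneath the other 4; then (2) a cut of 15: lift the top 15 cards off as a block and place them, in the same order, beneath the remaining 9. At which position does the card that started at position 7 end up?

20

Track the card from position 7 forward through each operation:
  after op 1 (cut 20): 7 → 11
  after op 2 (cut 15): 11 → 20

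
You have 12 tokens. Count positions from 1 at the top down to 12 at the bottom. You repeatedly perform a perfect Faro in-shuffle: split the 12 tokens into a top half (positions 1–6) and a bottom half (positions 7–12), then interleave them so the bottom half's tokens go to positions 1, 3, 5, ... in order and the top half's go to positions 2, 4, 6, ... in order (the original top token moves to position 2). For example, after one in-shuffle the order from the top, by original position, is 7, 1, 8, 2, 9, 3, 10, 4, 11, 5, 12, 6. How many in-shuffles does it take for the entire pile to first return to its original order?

The in-shuffle permutes the 12 positions with cycle lengths [12].
Every token is home exactly when every cycle has completed a whole number of laps, i.e. after lcm(12) = 12 in-shuffles.

12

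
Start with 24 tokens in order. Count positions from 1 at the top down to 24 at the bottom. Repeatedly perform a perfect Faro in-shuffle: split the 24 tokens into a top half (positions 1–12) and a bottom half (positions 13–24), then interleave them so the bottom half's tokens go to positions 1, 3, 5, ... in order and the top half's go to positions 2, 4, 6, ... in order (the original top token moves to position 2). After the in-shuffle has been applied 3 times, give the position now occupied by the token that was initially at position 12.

Track the token's position through each in-shuffle:
12 → 24 → 23 → 21

21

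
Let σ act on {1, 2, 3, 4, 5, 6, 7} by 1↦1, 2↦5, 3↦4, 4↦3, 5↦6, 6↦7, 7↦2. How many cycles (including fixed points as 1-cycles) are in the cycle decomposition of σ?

3

Cycle decomposition: (1) (2 5 6 7) (3 4).
3 cycles.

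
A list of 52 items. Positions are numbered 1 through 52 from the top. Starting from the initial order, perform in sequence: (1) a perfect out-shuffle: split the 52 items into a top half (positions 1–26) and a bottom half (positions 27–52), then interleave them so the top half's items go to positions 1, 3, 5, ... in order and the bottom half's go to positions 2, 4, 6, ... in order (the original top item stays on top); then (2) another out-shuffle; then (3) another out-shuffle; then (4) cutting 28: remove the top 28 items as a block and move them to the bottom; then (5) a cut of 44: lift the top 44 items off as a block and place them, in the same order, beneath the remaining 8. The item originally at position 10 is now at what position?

Track the item from position 10 forward through each operation:
  after op 1 (out-shuffle): 10 → 19
  after op 2 (out-shuffle): 19 → 37
  after op 3 (out-shuffle): 37 → 22
  after op 4 (cut 28): 22 → 46
  after op 5 (cut 44): 46 → 2

2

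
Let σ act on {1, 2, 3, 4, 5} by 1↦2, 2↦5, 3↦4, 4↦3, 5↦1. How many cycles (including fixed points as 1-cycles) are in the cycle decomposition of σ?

2

Cycle decomposition: (1 2 5) (3 4).
2 cycles.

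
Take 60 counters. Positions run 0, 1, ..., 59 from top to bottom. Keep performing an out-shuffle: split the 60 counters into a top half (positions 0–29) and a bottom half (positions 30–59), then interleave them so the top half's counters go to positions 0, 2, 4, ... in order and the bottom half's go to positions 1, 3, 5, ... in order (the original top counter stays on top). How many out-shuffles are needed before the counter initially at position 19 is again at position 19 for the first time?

58

Follow position 19 under repeated out-shuffles:
19 → 38 → 17 → 34 → 9 → 18 → 36 → 13 → ... → 19 (length 58)
It first returns after 58 out-shuffles.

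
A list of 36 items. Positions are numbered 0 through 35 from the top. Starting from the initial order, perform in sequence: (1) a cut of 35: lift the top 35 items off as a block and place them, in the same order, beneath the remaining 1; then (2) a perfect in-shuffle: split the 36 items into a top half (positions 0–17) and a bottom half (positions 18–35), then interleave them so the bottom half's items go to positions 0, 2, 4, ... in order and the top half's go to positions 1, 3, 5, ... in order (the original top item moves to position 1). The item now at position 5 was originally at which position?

1

Undo the operations in reverse order, starting from position 5:
  undo op 2 (in-shuffle, from top half): 5 ← 2
  undo op 1 (cut 35): 2 ← 1
So the item at position 5 came from original position 1.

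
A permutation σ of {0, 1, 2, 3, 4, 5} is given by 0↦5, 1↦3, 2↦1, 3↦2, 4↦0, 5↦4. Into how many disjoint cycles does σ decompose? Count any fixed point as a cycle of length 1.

2

Cycle decomposition: (0 5 4) (1 3 2).
2 cycles.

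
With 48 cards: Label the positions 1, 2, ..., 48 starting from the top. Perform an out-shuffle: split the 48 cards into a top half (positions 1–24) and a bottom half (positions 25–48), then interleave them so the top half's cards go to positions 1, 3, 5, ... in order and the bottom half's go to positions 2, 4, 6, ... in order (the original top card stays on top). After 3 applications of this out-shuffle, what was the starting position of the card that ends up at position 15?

38

Work backwards from position 15, undoing one out-shuffle at a time:
15 ← 8 ← 28 ← 38
So the card now at position 15 started at position 38.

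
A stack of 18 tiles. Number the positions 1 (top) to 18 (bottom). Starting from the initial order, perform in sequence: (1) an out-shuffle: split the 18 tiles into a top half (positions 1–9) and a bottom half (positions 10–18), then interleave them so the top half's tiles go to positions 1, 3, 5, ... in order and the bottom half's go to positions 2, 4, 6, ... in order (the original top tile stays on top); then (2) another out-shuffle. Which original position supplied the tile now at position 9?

Undo the operations in reverse order, starting from position 9:
  undo op 2 (out-shuffle, from top half): 9 ← 5
  undo op 1 (out-shuffle, from top half): 5 ← 3
So the tile at position 9 came from original position 3.

3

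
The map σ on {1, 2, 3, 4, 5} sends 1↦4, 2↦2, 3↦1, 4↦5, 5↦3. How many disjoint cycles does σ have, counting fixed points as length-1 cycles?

Cycle decomposition: (1 4 5 3) (2).
2 cycles.

2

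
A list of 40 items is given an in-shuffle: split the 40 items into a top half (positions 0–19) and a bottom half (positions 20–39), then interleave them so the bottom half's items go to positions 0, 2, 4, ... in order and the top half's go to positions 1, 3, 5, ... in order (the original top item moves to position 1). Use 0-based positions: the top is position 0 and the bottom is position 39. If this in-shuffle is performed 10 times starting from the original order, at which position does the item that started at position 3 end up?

36

Track the item's position through each in-shuffle:
3 → 7 → 15 → 31 → 22 → 4 → 9 → 19 → 39 → 38 → 36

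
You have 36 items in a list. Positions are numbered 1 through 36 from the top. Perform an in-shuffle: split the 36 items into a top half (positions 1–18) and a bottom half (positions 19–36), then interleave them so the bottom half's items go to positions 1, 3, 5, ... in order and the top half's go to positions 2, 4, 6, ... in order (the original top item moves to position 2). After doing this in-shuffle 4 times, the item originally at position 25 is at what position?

Track the item's position through each in-shuffle:
25 → 13 → 26 → 15 → 30

30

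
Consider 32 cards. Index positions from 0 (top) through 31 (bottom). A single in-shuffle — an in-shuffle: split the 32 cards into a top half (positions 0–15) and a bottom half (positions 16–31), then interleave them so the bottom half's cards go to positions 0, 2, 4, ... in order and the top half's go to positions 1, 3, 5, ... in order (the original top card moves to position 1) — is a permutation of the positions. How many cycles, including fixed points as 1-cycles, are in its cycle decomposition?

4

Trace each unvisited position around until it returns:
(0 1 3 7 15 31 30 28 24 16) (2 5 11 23 14 29 26 20 8 17) (4 9 19 6 13 27 22 12 25 18) (10 21)
4 cycles in total.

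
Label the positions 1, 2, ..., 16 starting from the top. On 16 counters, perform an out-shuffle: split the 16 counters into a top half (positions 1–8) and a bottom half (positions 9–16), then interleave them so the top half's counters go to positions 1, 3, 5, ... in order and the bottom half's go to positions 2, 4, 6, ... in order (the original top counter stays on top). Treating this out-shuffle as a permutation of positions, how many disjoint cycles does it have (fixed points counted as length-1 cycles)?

Trace each unvisited position around until it returns:
(1) (2 3 5 9) (4 7 13 10) (6 11) (8 15 14 12) (16)
6 cycles in total.

6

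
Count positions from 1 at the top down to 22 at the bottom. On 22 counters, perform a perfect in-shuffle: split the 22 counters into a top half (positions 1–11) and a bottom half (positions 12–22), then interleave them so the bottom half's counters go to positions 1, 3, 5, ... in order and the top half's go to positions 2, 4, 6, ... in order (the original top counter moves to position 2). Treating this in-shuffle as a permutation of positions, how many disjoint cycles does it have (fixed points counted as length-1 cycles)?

Trace each unvisited position around until it returns:
(1 2 4 8 16 9 ... len 11) (5 10 20 17 11 22 ... len 11)
2 cycles in total.

2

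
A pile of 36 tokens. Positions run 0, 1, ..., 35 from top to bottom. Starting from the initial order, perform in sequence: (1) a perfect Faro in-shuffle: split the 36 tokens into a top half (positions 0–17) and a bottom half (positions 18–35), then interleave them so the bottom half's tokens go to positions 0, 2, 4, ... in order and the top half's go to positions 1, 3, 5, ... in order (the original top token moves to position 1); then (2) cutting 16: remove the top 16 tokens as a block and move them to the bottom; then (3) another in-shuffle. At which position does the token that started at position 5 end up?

26

Track the token from position 5 forward through each operation:
  after op 1 (in-shuffle): 5 → 11
  after op 2 (cut 16): 11 → 31
  after op 3 (in-shuffle): 31 → 26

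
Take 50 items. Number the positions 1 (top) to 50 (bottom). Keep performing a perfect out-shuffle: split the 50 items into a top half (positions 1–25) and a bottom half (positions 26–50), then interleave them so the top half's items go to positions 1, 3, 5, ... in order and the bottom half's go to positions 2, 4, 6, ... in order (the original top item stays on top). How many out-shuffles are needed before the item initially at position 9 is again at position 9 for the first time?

21

Follow position 9 under repeated out-shuffles:
9 → 17 → 33 → 16 → 31 → 12 → 23 → 45 → ... → 9 (length 21)
It first returns after 21 out-shuffles.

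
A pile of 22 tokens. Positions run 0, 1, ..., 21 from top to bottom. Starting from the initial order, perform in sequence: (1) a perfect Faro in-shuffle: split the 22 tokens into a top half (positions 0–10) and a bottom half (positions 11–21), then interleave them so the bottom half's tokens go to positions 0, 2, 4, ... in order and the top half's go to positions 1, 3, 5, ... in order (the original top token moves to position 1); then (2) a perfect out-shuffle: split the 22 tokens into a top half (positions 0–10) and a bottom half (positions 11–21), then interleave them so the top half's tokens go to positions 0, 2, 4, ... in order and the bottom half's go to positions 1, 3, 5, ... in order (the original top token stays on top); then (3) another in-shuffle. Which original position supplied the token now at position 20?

Undo the operations in reverse order, starting from position 20:
  undo op 3 (in-shuffle, from bottom half): 20 ← 21
  undo op 2 (out-shuffle, from bottom half): 21 ← 21
  undo op 1 (in-shuffle, from top half): 21 ← 10
So the token at position 20 came from original position 10.

10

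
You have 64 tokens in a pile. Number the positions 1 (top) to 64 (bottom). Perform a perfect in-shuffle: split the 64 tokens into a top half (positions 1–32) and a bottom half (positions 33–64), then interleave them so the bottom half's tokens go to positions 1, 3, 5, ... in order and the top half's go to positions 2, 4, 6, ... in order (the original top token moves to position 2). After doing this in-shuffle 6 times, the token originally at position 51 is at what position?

Track the token's position through each in-shuffle:
51 → 37 → 9 → 18 → 36 → 7 → 14

14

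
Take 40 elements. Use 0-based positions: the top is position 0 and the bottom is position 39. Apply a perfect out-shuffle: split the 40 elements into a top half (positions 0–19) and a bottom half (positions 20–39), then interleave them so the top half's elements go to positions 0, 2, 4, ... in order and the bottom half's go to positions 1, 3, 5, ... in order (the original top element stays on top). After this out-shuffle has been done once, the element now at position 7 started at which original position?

Work backwards from position 7, undoing one out-shuffle at a time:
7 ← 23
So the element now at position 7 started at position 23.

23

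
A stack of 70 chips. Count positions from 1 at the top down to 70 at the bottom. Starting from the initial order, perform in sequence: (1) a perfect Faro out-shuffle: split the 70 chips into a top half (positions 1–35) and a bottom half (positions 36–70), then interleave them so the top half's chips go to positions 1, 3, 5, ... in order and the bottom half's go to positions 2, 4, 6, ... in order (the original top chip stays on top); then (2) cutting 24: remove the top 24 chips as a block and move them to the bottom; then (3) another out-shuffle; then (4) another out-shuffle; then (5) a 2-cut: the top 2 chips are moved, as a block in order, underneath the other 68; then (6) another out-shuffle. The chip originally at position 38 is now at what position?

60

Track the chip from position 38 forward through each operation:
  after op 1 (out-shuffle): 38 → 6
  after op 2 (cut 24): 6 → 52
  after op 3 (out-shuffle): 52 → 34
  after op 4 (out-shuffle): 34 → 67
  after op 5 (cut 2): 67 → 65
  after op 6 (out-shuffle): 65 → 60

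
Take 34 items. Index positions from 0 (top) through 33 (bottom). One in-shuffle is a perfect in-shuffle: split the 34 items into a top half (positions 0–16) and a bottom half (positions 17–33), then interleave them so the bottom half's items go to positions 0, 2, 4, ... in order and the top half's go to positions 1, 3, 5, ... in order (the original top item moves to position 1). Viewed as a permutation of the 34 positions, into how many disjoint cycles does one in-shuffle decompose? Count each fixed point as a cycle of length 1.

Trace each unvisited position around until it returns:
(0 1 3 7 15 31 ... len 12) (2 5 11 23 12 25 ... len 12) (4 9 19) (6 13 27 20) (14 29 24)
5 cycles in total.

5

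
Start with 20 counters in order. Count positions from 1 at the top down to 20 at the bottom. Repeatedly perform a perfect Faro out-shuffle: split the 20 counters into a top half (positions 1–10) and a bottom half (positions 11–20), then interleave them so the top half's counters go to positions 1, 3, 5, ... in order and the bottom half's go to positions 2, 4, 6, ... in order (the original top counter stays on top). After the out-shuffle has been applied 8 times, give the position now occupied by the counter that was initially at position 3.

19

Track the counter's position through each out-shuffle:
3 → 5 → 9 → 17 → 14 → 8 → 15 → 10 → 19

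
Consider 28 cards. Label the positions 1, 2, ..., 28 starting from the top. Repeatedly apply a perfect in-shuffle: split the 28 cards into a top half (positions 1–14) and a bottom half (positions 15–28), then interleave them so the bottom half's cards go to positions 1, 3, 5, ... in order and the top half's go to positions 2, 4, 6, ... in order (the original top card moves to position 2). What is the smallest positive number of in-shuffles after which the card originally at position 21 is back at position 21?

28

Follow position 21 under repeated in-shuffles:
21 → 13 → 26 → 23 → 17 → 5 → 10 → 20 → ... → 21 (length 28)
It first returns after 28 in-shuffles.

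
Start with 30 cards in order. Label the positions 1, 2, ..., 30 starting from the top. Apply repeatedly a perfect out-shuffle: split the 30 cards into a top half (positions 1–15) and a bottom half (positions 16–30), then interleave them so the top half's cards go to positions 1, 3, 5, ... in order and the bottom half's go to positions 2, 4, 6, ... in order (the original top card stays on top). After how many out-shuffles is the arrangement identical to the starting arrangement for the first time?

The out-shuffle permutes the 30 positions with cycle lengths [1, 1, 28].
Every card is home exactly when every cycle has completed a whole number of laps, i.e. after lcm(1, 28) = 28 out-shuffles.

28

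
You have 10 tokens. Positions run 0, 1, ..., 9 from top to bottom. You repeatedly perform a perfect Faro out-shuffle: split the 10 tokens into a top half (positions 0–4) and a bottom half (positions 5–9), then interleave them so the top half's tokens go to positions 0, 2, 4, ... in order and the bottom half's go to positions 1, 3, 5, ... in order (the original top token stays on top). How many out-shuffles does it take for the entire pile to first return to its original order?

6

The out-shuffle permutes the 10 positions with cycle lengths [1, 1, 2, 6].
Every token is home exactly when every cycle has completed a whole number of laps, i.e. after lcm(1, 2, 6) = 6 out-shuffles.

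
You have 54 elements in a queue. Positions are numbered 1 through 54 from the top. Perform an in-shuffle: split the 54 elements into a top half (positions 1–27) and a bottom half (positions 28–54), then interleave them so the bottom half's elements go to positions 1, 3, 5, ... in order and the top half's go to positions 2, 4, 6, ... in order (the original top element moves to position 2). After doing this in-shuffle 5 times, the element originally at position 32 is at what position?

Track the element's position through each in-shuffle:
32 → 9 → 18 → 36 → 17 → 34

34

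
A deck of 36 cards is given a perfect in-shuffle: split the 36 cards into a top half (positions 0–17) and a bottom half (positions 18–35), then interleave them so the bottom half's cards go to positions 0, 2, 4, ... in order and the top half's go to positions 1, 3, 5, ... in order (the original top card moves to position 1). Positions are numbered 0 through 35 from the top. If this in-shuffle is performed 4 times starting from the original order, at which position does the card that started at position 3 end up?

26

Track the card's position through each in-shuffle:
3 → 7 → 15 → 31 → 26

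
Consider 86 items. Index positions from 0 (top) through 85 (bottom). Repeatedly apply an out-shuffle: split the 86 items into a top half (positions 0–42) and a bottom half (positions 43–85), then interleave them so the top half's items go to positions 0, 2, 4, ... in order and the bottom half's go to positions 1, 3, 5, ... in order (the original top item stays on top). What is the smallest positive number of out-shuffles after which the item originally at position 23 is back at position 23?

8

Follow position 23 under repeated out-shuffles:
23 → 46 → 7 → 14 → 28 → 56 → 27 → 54 → 23
It first returns after 8 out-shuffles.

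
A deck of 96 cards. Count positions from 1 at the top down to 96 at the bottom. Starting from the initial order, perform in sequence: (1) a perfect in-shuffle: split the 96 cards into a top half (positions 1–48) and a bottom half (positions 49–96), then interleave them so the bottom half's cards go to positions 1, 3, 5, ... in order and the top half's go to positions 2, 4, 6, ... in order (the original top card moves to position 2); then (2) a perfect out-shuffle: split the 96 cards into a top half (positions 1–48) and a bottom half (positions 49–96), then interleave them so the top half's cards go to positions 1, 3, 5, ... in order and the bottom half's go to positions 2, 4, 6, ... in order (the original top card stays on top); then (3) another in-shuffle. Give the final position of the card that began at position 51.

Track the card from position 51 forward through each operation:
  after op 1 (in-shuffle): 51 → 5
  after op 2 (out-shuffle): 5 → 9
  after op 3 (in-shuffle): 9 → 18

18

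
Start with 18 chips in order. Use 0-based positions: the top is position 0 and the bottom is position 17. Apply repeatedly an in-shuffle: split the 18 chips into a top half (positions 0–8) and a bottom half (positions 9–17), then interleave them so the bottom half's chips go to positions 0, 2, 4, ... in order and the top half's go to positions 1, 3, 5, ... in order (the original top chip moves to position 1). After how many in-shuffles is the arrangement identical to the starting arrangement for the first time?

The in-shuffle permutes the 18 positions with cycle lengths [18].
Every chip is home exactly when every cycle has completed a whole number of laps, i.e. after lcm(18) = 18 in-shuffles.

18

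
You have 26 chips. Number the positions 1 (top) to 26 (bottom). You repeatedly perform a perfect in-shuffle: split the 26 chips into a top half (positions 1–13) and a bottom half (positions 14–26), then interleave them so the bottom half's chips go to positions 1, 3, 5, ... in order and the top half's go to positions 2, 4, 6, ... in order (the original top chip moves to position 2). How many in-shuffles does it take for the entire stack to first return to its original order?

18

The in-shuffle permutes the 26 positions with cycle lengths [2, 6, 18].
Every chip is home exactly when every cycle has completed a whole number of laps, i.e. after lcm(2, 6, 18) = 18 in-shuffles.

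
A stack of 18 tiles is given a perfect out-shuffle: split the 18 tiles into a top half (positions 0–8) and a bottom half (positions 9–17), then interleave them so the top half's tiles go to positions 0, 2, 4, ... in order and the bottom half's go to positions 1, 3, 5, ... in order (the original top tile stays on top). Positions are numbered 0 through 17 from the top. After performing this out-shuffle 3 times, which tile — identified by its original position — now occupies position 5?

7

Work backwards from position 5, undoing one out-shuffle at a time:
5 ← 11 ← 14 ← 7
So the tile now at position 5 started at position 7.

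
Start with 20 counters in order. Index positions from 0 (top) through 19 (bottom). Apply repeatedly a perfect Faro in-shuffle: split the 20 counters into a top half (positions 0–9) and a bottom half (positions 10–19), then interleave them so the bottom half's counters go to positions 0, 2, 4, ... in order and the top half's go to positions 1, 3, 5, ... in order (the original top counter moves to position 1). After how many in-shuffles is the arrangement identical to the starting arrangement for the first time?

The in-shuffle permutes the 20 positions with cycle lengths [2, 3, 3, 6, 6].
Every counter is home exactly when every cycle has completed a whole number of laps, i.e. after lcm(2, 3, 6) = 6 in-shuffles.

6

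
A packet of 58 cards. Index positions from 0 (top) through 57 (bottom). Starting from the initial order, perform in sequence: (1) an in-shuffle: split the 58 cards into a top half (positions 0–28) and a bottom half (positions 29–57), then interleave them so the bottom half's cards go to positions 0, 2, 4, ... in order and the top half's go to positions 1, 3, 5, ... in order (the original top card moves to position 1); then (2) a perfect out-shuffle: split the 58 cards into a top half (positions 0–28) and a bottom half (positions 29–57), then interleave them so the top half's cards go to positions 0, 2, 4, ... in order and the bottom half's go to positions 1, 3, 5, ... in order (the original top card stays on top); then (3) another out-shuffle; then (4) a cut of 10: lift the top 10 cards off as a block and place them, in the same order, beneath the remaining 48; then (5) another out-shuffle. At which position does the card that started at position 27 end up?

Track the card from position 27 forward through each operation:
  after op 1 (in-shuffle): 27 → 55
  after op 2 (out-shuffle): 55 → 53
  after op 3 (out-shuffle): 53 → 49
  after op 4 (cut 10): 49 → 39
  after op 5 (out-shuffle): 39 → 21

21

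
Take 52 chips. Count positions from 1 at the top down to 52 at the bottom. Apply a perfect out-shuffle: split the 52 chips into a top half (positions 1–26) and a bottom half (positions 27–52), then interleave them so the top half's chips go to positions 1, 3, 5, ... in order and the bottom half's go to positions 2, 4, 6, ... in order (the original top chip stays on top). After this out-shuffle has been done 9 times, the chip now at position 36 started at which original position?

Work backwards from position 36, undoing one out-shuffle at a time:
36 ← 44 ← 48 ← 50 ← 51 ← 26 ← 39 ← 20 ← 36 ← 44
So the chip now at position 36 started at position 44.

44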